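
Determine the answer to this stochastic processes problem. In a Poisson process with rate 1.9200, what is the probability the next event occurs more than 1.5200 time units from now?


P(X > t) = exp(-lambda * t)
= exp(-1.9200 * 1.5200)
= exp(-2.9184) = 0.0540

0.0540


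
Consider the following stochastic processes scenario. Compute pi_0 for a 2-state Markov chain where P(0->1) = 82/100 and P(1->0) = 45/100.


Stationary distribution: pi_0 = p10/(p01+p10), pi_1 = p01/(p01+p10)
p01 = 0.8200, p10 = 0.4500
pi_0 = 0.3543

0.3543


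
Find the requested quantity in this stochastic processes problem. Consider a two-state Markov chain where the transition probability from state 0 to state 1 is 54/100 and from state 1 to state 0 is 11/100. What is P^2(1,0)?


Computing P^2 by matrix multiplication.
P = [[0.4600, 0.5400], [0.1100, 0.8900]]
After raising P to the power 2:
P^2(1,0) = 0.1485

0.1485


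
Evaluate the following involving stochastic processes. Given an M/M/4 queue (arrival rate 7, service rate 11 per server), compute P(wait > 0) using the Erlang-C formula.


a = lambda/mu = 0.6364
rho = a/c = 0.1591
Erlang-C formula applied:
C(c,a) = 0.0043

0.0043


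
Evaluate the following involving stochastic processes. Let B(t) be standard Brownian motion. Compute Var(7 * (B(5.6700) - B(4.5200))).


Var(alpha*(B(t)-B(s))) = alpha^2 * (t-s)
= 7^2 * (5.6700 - 4.5200)
= 49 * 1.1500
= 56.3500

56.3500


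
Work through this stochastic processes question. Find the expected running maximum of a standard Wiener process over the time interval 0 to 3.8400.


E(max B(s)) = sqrt(2t/pi)
= sqrt(2*3.8400/pi)
= sqrt(2.4446)
= 1.5635

1.5635


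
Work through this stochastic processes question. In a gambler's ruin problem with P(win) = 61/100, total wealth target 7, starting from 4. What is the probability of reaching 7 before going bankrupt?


Gambler's ruin formula:
r = q/p = 0.3900/0.6100 = 0.6393
P(win) = (1 - r^i)/(1 - r^N)
= (1 - 0.6393^4)/(1 - 0.6393^7)
= 0.8709

0.8709


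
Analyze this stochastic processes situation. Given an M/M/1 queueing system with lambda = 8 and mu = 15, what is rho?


rho = lambda/mu
= 8/15
= 0.5333

0.5333


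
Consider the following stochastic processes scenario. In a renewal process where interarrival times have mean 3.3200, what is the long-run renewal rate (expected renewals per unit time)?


Long-run renewal rate = 1/E(X)
= 1/3.3200
= 0.3012

0.3012


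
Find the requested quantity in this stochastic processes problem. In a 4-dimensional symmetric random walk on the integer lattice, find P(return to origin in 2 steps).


P(return in 2 steps) = P(reverse first step) = 1/(2d)
= 1/8
= 0.1250

0.1250


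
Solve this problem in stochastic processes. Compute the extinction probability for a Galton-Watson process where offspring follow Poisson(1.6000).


Since mu = 1.6000 > 1, extinction prob q < 1.
Solve s = exp(mu*(s-1)) iteratively.
q = 0.3580

0.3580


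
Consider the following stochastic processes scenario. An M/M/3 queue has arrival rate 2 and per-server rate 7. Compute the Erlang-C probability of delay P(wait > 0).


a = lambda/mu = 0.2857
rho = a/c = 0.0952
Erlang-C formula applied:
C(c,a) = 0.0032

0.0032


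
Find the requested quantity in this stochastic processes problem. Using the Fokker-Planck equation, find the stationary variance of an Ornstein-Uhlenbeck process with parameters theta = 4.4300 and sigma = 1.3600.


Stationary variance = sigma^2 / (2*theta)
= 1.3600^2 / (2*4.4300)
= 1.8496 / 8.8600
= 0.2088

0.2088


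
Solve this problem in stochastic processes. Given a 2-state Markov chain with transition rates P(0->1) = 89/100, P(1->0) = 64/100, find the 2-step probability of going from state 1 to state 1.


Computing P^2 by matrix multiplication.
P = [[0.1100, 0.8900], [0.6400, 0.3600]]
After raising P to the power 2:
P^2(1,1) = 0.6992

0.6992


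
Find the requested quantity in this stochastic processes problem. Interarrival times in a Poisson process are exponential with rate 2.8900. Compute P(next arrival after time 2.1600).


P(X > t) = exp(-lambda * t)
= exp(-2.8900 * 2.1600)
= exp(-6.2424) = 0.0019

0.0019


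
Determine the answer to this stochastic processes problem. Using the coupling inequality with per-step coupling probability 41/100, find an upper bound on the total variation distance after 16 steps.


TV distance bound <= (1-delta)^n
= (1 - 0.4100)^16
= 0.5900^16
= 2.1559e-04

2.1559e-04


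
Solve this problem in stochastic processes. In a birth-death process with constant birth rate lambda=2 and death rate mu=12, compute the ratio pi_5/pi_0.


For birth-death process, pi_n/pi_0 = (lambda/mu)^n
= (2/12)^5
= 1.2860e-04

1.2860e-04


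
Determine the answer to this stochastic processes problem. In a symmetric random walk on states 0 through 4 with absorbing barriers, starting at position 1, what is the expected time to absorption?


For symmetric RW on 0,...,N with absorbing barriers, E(i) = i*(N-i)
E(1) = 1 * 3 = 3

3


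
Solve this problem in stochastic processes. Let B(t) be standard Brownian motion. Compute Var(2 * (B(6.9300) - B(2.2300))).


Var(alpha*(B(t)-B(s))) = alpha^2 * (t-s)
= 2^2 * (6.9300 - 2.2300)
= 4 * 4.7000
= 18.8000

18.8000


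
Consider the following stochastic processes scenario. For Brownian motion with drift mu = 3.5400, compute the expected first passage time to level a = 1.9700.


Expected first passage time = a/mu
= 1.9700/3.5400
= 0.5565

0.5565


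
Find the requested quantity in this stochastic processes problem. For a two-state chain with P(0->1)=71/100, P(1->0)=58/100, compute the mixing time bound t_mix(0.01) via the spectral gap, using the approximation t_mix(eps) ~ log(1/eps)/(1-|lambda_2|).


lambda_2 = |1 - p01 - p10| = |1 - 0.7100 - 0.5800| = 0.2900
t_mix ~ log(1/eps)/(1 - |lambda_2|)
= log(100)/(1 - 0.2900) = 4.6052/0.7100
= 6.4862

6.4862


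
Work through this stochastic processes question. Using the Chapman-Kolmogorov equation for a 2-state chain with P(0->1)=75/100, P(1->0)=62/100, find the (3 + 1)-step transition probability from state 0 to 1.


P^4 = P^3 * P^1
Computing via matrix multiplication of the transition matrix.
Entry (0,1) of P^4 = 0.5372

0.5372


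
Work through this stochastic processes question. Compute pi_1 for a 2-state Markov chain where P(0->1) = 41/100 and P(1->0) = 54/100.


Stationary distribution: pi_0 = p10/(p01+p10), pi_1 = p01/(p01+p10)
p01 = 0.4100, p10 = 0.5400
pi_1 = 0.4316

0.4316


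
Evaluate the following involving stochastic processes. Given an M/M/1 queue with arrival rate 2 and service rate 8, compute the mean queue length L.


rho = 2/8 = 0.2500
L = rho/(1-rho)
= 0.2500/0.7500
= 0.3333

0.3333


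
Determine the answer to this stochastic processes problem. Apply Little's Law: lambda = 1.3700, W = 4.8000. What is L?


Little's Law: L = lambda * W
= 1.3700 * 4.8000
= 6.5760

6.5760


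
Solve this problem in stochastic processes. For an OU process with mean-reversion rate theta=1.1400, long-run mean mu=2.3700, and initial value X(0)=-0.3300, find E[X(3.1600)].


E[X(t)] = mu + (X(0) - mu)*exp(-theta*t)
= 2.3700 + (-0.3300 - 2.3700)*exp(-1.1400*3.1600)
= 2.3700 + -2.7000 * 0.0273
= 2.2964

2.2964


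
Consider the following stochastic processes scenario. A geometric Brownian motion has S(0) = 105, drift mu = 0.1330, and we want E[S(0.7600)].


E[S(t)] = S(0) * exp(mu * t)
= 105 * exp(0.1330 * 0.7600)
= 105 * 1.1064
= 116.1683

116.1683


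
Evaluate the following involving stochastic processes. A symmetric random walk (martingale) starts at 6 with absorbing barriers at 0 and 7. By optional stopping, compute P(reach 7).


By optional stopping theorem: E(M at tau) = M(0) = 6
P(hit 7)*7 + P(hit 0)*0 = 6
P(hit 7) = (6 - 0)/(7 - 0) = 6/7 = 0.8571

0.8571


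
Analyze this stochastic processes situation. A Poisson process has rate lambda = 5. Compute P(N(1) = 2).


P(N(t)=k) = (lambda*t)^k * exp(-lambda*t) / k!
lambda*t = 5
= 5^2 * exp(-5) / 2!
= 25 * 0.0067 / 2
= 0.0842

0.0842


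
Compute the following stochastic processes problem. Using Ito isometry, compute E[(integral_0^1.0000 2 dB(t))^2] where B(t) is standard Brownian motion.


By Ito isometry: E[(int f dB)^2] = int f^2 dt
= 2^2 * 1.0000
= 4 * 1.0000 = 4.0000

4.0000


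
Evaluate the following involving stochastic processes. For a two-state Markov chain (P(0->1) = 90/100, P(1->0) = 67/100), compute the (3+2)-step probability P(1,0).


P^5 = P^3 * P^2
Computing via matrix multiplication of the transition matrix.
Entry (1,0) of P^5 = 0.4524

0.4524


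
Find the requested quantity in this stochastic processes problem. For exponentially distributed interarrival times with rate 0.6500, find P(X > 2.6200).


P(X > t) = exp(-lambda * t)
= exp(-0.6500 * 2.6200)
= exp(-1.7030) = 0.1821

0.1821


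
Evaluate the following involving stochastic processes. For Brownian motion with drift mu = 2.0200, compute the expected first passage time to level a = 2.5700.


Expected first passage time = a/mu
= 2.5700/2.0200
= 1.2723

1.2723


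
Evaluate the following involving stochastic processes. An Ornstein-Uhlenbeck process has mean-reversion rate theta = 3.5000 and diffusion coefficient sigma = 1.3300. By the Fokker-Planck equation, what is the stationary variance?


Stationary variance = sigma^2 / (2*theta)
= 1.3300^2 / (2*3.5000)
= 1.7689 / 7.0000
= 0.2527

0.2527


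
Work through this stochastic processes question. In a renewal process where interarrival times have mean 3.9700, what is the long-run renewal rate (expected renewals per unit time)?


Long-run renewal rate = 1/E(X)
= 1/3.9700
= 0.2519

0.2519


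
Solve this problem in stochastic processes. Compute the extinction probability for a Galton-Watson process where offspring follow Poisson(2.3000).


Since mu = 2.3000 > 1, extinction prob q < 1.
Solve s = exp(mu*(s-1)) iteratively.
q = 0.1376

0.1376


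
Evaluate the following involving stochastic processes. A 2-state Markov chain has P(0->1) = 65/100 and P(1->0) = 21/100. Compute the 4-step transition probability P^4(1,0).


Computing P^4 by matrix multiplication.
P = [[0.3500, 0.6500], [0.2100, 0.7900]]
After raising P to the power 4:
P^4(1,0) = 0.2441

0.2441


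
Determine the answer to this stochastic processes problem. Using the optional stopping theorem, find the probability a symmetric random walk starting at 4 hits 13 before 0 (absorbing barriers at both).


By optional stopping theorem: E(M at tau) = M(0) = 4
P(hit 13)*13 + P(hit 0)*0 = 4
P(hit 13) = (4 - 0)/(13 - 0) = 4/13 = 0.3077

0.3077


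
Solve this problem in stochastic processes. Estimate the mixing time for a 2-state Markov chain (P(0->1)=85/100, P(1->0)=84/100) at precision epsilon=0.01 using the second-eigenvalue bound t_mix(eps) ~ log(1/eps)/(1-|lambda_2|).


lambda_2 = |1 - p01 - p10| = |1 - 0.8500 - 0.8400| = 0.6900
t_mix ~ log(1/eps)/(1 - |lambda_2|)
= log(100)/(1 - 0.6900) = 4.6052/0.3100
= 14.8554

14.8554


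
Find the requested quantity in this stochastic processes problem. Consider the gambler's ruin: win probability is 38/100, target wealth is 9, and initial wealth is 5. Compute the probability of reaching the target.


Gambler's ruin formula:
r = q/p = 0.6200/0.3800 = 1.6316
P(win) = (1 - r^i)/(1 - r^N)
= (1 - 1.6316^5)/(1 - 1.6316^9)
= 0.1305

0.1305


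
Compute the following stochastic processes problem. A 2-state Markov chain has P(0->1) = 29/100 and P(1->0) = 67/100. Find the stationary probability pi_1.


Stationary distribution: pi_0 = p10/(p01+p10), pi_1 = p01/(p01+p10)
p01 = 0.2900, p10 = 0.6700
pi_1 = 0.3021

0.3021


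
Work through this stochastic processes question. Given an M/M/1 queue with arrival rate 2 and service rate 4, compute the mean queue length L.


rho = 2/4 = 0.5000
L = rho/(1-rho)
= 0.5000/0.5000
= 1.0000

1.0000


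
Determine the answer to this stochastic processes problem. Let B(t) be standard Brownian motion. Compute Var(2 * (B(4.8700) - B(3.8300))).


Var(alpha*(B(t)-B(s))) = alpha^2 * (t-s)
= 2^2 * (4.8700 - 3.8300)
= 4 * 1.0400
= 4.1600

4.1600


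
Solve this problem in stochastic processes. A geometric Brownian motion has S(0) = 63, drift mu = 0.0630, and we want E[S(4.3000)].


E[S(t)] = S(0) * exp(mu * t)
= 63 * exp(0.0630 * 4.3000)
= 63 * 1.3111
= 82.6021

82.6021


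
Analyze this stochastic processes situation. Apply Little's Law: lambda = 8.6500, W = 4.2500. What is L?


Little's Law: L = lambda * W
= 8.6500 * 4.2500
= 36.7625

36.7625


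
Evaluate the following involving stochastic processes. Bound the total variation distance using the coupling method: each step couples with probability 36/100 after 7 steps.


TV distance bound <= (1-delta)^n
= (1 - 0.3600)^7
= 0.6400^7
= 0.0440

0.0440


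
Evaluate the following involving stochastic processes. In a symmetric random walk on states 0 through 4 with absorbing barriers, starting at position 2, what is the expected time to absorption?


For symmetric RW on 0,...,N with absorbing barriers, E(i) = i*(N-i)
E(2) = 2 * 2 = 4

4


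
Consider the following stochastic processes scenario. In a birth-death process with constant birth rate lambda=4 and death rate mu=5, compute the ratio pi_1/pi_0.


For birth-death process, pi_n/pi_0 = (lambda/mu)^n
= (4/5)^1
= 0.8000

0.8000


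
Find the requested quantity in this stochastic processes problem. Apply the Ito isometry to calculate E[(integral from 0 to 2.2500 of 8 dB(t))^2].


By Ito isometry: E[(int f dB)^2] = int f^2 dt
= 8^2 * 2.2500
= 64 * 2.2500 = 144.0000

144.0000


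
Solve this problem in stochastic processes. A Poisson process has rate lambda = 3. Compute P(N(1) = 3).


P(N(t)=k) = (lambda*t)^k * exp(-lambda*t) / k!
lambda*t = 3
= 3^3 * exp(-3) / 3!
= 27 * 0.0498 / 6
= 0.2240

0.2240


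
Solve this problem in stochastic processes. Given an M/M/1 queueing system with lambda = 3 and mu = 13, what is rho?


rho = lambda/mu
= 3/13
= 0.2308

0.2308


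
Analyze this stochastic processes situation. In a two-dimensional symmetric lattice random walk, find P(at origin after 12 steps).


P = C(12,6)^2 / 4^12
= 924^2 / 16777216
= 853776 / 16777216
= 0.0509

0.0509


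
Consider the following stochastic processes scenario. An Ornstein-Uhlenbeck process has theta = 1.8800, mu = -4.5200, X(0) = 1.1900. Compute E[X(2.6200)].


E[X(t)] = mu + (X(0) - mu)*exp(-theta*t)
= -4.5200 + (1.1900 - -4.5200)*exp(-1.8800*2.6200)
= -4.5200 + 5.7100 * 0.0073
= -4.4786

-4.4786


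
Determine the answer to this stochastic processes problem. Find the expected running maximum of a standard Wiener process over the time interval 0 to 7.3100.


E(max B(s)) = sqrt(2t/pi)
= sqrt(2*7.3100/pi)
= sqrt(4.6537)
= 2.1572

2.1572


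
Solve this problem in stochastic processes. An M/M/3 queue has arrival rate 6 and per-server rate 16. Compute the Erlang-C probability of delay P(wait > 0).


a = lambda/mu = 0.3750
rho = a/c = 0.1250
Erlang-C formula applied:
C(c,a) = 0.0069

0.0069


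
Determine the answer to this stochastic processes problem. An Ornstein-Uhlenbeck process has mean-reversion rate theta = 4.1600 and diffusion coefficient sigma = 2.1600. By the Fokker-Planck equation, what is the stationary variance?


Stationary variance = sigma^2 / (2*theta)
= 2.1600^2 / (2*4.1600)
= 4.6656 / 8.3200
= 0.5608

0.5608


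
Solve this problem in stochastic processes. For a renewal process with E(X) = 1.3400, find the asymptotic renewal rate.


Long-run renewal rate = 1/E(X)
= 1/1.3400
= 0.7463

0.7463


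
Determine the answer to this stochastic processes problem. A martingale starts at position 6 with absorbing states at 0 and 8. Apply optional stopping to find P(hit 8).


By optional stopping theorem: E(M at tau) = M(0) = 6
P(hit 8)*8 + P(hit 0)*0 = 6
P(hit 8) = (6 - 0)/(8 - 0) = 3/4 = 0.7500

0.7500


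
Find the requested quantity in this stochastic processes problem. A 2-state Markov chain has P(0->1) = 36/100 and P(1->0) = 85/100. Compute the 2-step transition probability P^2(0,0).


Computing P^2 by matrix multiplication.
P = [[0.6400, 0.3600], [0.8500, 0.1500]]
After raising P to the power 2:
P^2(0,0) = 0.7156

0.7156


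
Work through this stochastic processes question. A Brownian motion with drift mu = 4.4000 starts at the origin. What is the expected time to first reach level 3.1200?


Expected first passage time = a/mu
= 3.1200/4.4000
= 0.7091

0.7091


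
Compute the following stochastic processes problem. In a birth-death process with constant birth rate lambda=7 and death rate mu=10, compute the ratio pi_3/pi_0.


For birth-death process, pi_n/pi_0 = (lambda/mu)^n
= (7/10)^3
= 0.3430

0.3430


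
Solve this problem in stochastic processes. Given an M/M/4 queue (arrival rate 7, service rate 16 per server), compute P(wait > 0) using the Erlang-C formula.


a = lambda/mu = 0.4375
rho = a/c = 0.1094
Erlang-C formula applied:
C(c,a) = 0.0011

0.0011


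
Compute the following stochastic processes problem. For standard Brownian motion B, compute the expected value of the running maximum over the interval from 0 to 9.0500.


E(max B(s)) = sqrt(2t/pi)
= sqrt(2*9.0500/pi)
= sqrt(5.7614)
= 2.4003

2.4003


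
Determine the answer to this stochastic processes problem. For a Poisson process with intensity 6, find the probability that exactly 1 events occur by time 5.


P(N(t)=k) = (lambda*t)^k * exp(-lambda*t) / k!
lambda*t = 30
= 30^1 * exp(-30) / 1!
= 30 * 9.3576e-14 / 1
= 2.8073e-12

2.8073e-12


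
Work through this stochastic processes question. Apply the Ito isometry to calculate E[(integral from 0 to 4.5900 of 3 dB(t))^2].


By Ito isometry: E[(int f dB)^2] = int f^2 dt
= 3^2 * 4.5900
= 9 * 4.5900 = 41.3100

41.3100


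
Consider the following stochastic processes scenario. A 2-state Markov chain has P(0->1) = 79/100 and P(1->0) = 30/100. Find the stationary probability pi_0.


Stationary distribution: pi_0 = p10/(p01+p10), pi_1 = p01/(p01+p10)
p01 = 0.7900, p10 = 0.3000
pi_0 = 0.2752

0.2752


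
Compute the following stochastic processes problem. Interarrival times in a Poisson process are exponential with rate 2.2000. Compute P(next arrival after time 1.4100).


P(X > t) = exp(-lambda * t)
= exp(-2.2000 * 1.4100)
= exp(-3.1020) = 0.0450

0.0450


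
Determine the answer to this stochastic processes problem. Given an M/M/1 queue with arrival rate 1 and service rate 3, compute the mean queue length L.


rho = 1/3 = 0.3333
L = rho/(1-rho)
= 0.3333/0.6667
= 0.5000

0.5000


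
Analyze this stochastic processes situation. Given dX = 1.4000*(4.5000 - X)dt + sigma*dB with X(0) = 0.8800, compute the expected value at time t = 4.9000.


E[X(t)] = mu + (X(0) - mu)*exp(-theta*t)
= 4.5000 + (0.8800 - 4.5000)*exp(-1.4000*4.9000)
= 4.5000 + -3.6200 * 0.0010
= 4.4962

4.4962


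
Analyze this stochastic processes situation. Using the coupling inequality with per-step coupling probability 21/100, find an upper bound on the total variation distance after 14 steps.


TV distance bound <= (1-delta)^n
= (1 - 0.2100)^14
= 0.7900^14
= 0.0369

0.0369


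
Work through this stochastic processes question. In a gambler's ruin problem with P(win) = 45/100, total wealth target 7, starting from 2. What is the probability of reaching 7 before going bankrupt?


Gambler's ruin formula:
r = q/p = 0.5500/0.4500 = 1.2222
P(win) = (1 - r^i)/(1 - r^N)
= (1 - 1.2222^2)/(1 - 1.2222^7)
= 0.1606

0.1606


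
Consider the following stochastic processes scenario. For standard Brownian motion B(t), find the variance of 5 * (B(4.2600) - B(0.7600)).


Var(alpha*(B(t)-B(s))) = alpha^2 * (t-s)
= 5^2 * (4.2600 - 0.7600)
= 25 * 3.5000
= 87.5000

87.5000


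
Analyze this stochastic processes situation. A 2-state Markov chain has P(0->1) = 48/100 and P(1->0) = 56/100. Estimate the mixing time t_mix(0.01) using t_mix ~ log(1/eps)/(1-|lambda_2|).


lambda_2 = |1 - p01 - p10| = |1 - 0.4800 - 0.5600| = 0.0400
t_mix ~ log(1/eps)/(1 - |lambda_2|)
= log(100)/(1 - 0.0400) = 4.6052/0.9600
= 4.7971

4.7971


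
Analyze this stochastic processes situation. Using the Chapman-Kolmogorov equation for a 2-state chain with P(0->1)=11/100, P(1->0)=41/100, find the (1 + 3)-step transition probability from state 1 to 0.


P^4 = P^1 * P^3
Computing via matrix multiplication of the transition matrix.
Entry (1,0) of P^4 = 0.7466

0.7466


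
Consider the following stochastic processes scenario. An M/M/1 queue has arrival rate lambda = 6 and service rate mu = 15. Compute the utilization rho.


rho = lambda/mu
= 6/15
= 0.4000

0.4000


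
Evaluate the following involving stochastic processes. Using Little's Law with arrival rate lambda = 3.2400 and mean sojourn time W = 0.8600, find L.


Little's Law: L = lambda * W
= 3.2400 * 0.8600
= 2.7864

2.7864


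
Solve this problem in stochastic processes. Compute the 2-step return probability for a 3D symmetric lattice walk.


P(return in 2 steps) = P(reverse first step) = 1/(2d)
= 1/6
= 0.1667

0.1667


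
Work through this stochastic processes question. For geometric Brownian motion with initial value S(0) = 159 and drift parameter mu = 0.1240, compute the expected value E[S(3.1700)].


E[S(t)] = S(0) * exp(mu * t)
= 159 * exp(0.1240 * 3.1700)
= 159 * 1.4815
= 235.5644

235.5644


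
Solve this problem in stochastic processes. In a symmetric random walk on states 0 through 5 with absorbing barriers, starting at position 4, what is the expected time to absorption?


For symmetric RW on 0,...,N with absorbing barriers, E(i) = i*(N-i)
E(4) = 4 * 1 = 4

4


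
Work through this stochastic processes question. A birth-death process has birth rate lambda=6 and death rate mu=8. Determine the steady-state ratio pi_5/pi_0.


For birth-death process, pi_n/pi_0 = (lambda/mu)^n
= (6/8)^5
= 0.2373

0.2373


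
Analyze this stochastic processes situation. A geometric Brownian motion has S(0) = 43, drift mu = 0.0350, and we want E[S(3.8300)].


E[S(t)] = S(0) * exp(mu * t)
= 43 * exp(0.0350 * 3.8300)
= 43 * 1.1434
= 49.1683

49.1683


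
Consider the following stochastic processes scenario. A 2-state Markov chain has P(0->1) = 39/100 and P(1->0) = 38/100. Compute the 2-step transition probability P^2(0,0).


Computing P^2 by matrix multiplication.
P = [[0.6100, 0.3900], [0.3800, 0.6200]]
After raising P to the power 2:
P^2(0,0) = 0.5203

0.5203


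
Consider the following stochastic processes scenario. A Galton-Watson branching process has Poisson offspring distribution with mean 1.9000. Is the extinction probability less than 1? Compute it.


Since mu = 1.9000 > 1, extinction prob q < 1.
Solve s = exp(mu*(s-1)) iteratively.
q = 0.2328

0.2328


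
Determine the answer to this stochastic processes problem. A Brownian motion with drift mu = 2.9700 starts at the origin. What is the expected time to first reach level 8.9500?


Expected first passage time = a/mu
= 8.9500/2.9700
= 3.0135

3.0135


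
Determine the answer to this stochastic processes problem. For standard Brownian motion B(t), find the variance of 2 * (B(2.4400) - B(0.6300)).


Var(alpha*(B(t)-B(s))) = alpha^2 * (t-s)
= 2^2 * (2.4400 - 0.6300)
= 4 * 1.8100
= 7.2400

7.2400


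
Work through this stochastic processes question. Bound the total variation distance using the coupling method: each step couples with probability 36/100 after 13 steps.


TV distance bound <= (1-delta)^n
= (1 - 0.3600)^13
= 0.6400^13
= 0.0030

0.0030


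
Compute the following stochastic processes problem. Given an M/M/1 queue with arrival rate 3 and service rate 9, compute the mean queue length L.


rho = 3/9 = 0.3333
L = rho/(1-rho)
= 0.3333/0.6667
= 0.5000

0.5000


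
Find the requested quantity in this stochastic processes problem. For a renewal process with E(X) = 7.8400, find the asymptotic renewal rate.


Long-run renewal rate = 1/E(X)
= 1/7.8400
= 0.1276

0.1276


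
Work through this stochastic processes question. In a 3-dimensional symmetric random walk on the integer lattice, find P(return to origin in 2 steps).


P(return in 2 steps) = P(reverse first step) = 1/(2d)
= 1/6
= 0.1667

0.1667


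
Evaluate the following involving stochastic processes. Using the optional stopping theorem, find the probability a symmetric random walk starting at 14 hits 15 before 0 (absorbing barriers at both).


By optional stopping theorem: E(M at tau) = M(0) = 14
P(hit 15)*15 + P(hit 0)*0 = 14
P(hit 15) = (14 - 0)/(15 - 0) = 14/15 = 0.9333

0.9333


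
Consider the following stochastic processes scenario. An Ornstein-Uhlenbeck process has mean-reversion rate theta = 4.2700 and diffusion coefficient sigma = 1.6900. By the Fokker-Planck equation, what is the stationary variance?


Stationary variance = sigma^2 / (2*theta)
= 1.6900^2 / (2*4.2700)
= 2.8561 / 8.5400
= 0.3344

0.3344


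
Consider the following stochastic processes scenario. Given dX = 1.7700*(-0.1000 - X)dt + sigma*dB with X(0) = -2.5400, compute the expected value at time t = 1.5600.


E[X(t)] = mu + (X(0) - mu)*exp(-theta*t)
= -0.1000 + (-2.5400 - -0.1000)*exp(-1.7700*1.5600)
= -0.1000 + -2.4400 * 0.0632
= -0.2542

-0.2542


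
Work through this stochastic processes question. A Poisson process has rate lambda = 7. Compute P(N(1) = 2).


P(N(t)=k) = (lambda*t)^k * exp(-lambda*t) / k!
lambda*t = 7
= 7^2 * exp(-7) / 2!
= 49 * 9.1188e-04 / 2
= 0.0223

0.0223


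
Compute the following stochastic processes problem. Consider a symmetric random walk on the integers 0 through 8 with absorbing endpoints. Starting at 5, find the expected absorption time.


For symmetric RW on 0,...,N with absorbing barriers, E(i) = i*(N-i)
E(5) = 5 * 3 = 15

15


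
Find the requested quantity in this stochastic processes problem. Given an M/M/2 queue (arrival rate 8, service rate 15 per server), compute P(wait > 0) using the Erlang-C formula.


a = lambda/mu = 0.5333
rho = a/c = 0.2667
Erlang-C formula applied:
C(c,a) = 0.1123

0.1123


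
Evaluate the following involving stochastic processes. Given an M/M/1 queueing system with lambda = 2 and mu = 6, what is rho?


rho = lambda/mu
= 2/6
= 0.3333

0.3333


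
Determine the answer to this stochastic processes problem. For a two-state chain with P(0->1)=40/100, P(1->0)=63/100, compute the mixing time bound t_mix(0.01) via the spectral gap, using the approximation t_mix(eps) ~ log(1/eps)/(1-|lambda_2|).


lambda_2 = |1 - p01 - p10| = |1 - 0.4000 - 0.6300| = 0.0300
t_mix ~ log(1/eps)/(1 - |lambda_2|)
= log(100)/(1 - 0.0300) = 4.6052/0.9700
= 4.7476

4.7476


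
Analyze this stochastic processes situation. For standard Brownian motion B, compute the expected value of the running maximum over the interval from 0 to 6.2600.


E(max B(s)) = sqrt(2t/pi)
= sqrt(2*6.2600/pi)
= sqrt(3.9852)
= 1.9963

1.9963


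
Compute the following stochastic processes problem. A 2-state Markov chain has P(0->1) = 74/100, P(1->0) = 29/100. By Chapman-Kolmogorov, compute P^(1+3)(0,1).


P^4 = P^1 * P^3
Computing via matrix multiplication of the transition matrix.
Entry (0,1) of P^4 = 0.7184

0.7184


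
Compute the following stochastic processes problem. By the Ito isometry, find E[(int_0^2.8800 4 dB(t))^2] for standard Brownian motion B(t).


By Ito isometry: E[(int f dB)^2] = int f^2 dt
= 4^2 * 2.8800
= 16 * 2.8800 = 46.0800

46.0800


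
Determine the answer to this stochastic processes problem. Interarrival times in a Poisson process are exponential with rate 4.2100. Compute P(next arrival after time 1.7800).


P(X > t) = exp(-lambda * t)
= exp(-4.2100 * 1.7800)
= exp(-7.4938) = 5.5652e-04

5.5652e-04


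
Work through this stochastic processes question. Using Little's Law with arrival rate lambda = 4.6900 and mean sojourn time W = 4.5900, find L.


Little's Law: L = lambda * W
= 4.6900 * 4.5900
= 21.5271

21.5271


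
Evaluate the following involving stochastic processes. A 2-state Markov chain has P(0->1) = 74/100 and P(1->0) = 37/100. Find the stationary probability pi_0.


Stationary distribution: pi_0 = p10/(p01+p10), pi_1 = p01/(p01+p10)
p01 = 0.7400, p10 = 0.3700
pi_0 = 0.3333

0.3333


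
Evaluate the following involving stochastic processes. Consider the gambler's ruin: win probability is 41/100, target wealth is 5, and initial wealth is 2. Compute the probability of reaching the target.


Gambler's ruin formula:
r = q/p = 0.5900/0.4100 = 1.4390
P(win) = (1 - r^i)/(1 - r^N)
= (1 - 1.4390^2)/(1 - 1.4390^5)
= 0.2071

0.2071


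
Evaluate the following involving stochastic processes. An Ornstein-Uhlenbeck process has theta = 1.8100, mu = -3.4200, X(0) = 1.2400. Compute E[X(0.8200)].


E[X(t)] = mu + (X(0) - mu)*exp(-theta*t)
= -3.4200 + (1.2400 - -3.4200)*exp(-1.8100*0.8200)
= -3.4200 + 4.6600 * 0.2267
= -2.3637

-2.3637


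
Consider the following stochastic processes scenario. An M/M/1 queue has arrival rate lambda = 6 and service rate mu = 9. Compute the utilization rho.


rho = lambda/mu
= 6/9
= 0.6667

0.6667


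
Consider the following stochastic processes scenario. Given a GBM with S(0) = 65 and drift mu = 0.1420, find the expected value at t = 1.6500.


E[S(t)] = S(0) * exp(mu * t)
= 65 * exp(0.1420 * 1.6500)
= 65 * 1.2640
= 82.1615

82.1615


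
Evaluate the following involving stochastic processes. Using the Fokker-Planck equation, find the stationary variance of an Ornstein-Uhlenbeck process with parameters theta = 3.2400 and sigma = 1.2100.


Stationary variance = sigma^2 / (2*theta)
= 1.2100^2 / (2*3.2400)
= 1.4641 / 6.4800
= 0.2259

0.2259


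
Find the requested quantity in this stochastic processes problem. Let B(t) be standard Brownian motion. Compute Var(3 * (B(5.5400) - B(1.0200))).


Var(alpha*(B(t)-B(s))) = alpha^2 * (t-s)
= 3^2 * (5.5400 - 1.0200)
= 9 * 4.5200
= 40.6800

40.6800


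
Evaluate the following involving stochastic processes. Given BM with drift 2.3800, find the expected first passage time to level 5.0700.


Expected first passage time = a/mu
= 5.0700/2.3800
= 2.1303

2.1303


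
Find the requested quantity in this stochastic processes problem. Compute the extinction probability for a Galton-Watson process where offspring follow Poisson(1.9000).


Since mu = 1.9000 > 1, extinction prob q < 1.
Solve s = exp(mu*(s-1)) iteratively.
q = 0.2328

0.2328


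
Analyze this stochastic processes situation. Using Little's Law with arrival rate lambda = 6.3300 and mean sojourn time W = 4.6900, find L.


Little's Law: L = lambda * W
= 6.3300 * 4.6900
= 29.6877

29.6877


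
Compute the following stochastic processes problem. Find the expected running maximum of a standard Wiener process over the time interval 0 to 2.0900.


E(max B(s)) = sqrt(2t/pi)
= sqrt(2*2.0900/pi)
= sqrt(1.3305)
= 1.1535

1.1535


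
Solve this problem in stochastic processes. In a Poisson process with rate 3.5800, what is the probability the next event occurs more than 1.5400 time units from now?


P(X > t) = exp(-lambda * t)
= exp(-3.5800 * 1.5400)
= exp(-5.5132) = 0.0040

0.0040


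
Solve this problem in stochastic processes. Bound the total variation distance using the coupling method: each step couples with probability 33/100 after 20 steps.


TV distance bound <= (1-delta)^n
= (1 - 0.3300)^20
= 0.6700^20
= 3.3227e-04

3.3227e-04


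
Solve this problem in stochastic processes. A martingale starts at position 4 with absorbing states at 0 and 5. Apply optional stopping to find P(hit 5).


By optional stopping theorem: E(M at tau) = M(0) = 4
P(hit 5)*5 + P(hit 0)*0 = 4
P(hit 5) = (4 - 0)/(5 - 0) = 4/5 = 0.8000

0.8000


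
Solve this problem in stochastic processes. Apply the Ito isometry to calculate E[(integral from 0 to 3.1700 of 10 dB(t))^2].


By Ito isometry: E[(int f dB)^2] = int f^2 dt
= 10^2 * 3.1700
= 100 * 3.1700 = 317.0000

317.0000


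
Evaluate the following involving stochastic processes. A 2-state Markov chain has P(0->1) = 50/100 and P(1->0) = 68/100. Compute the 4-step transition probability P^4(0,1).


Computing P^4 by matrix multiplication.
P = [[0.5000, 0.5000], [0.6800, 0.3200]]
After raising P to the power 4:
P^4(0,1) = 0.4233

0.4233


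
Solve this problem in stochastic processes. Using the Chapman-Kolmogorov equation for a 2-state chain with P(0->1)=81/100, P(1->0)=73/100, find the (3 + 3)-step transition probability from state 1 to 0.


P^6 = P^3 * P^3
Computing via matrix multiplication of the transition matrix.
Entry (1,0) of P^6 = 0.4623

0.4623


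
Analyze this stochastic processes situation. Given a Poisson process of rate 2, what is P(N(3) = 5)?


P(N(t)=k) = (lambda*t)^k * exp(-lambda*t) / k!
lambda*t = 6
= 6^5 * exp(-6) / 5!
= 7776 * 0.0025 / 120
= 0.1606

0.1606


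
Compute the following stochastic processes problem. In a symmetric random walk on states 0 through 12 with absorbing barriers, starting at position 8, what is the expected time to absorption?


For symmetric RW on 0,...,N with absorbing barriers, E(i) = i*(N-i)
E(8) = 8 * 4 = 32

32


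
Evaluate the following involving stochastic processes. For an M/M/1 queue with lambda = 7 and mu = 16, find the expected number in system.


rho = 7/16 = 0.4375
L = rho/(1-rho)
= 0.4375/0.5625
= 0.7778

0.7778


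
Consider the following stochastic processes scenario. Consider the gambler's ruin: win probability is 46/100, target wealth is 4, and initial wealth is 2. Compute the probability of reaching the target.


Gambler's ruin formula:
r = q/p = 0.5400/0.4600 = 1.1739
P(win) = (1 - r^i)/(1 - r^N)
= (1 - 1.1739^2)/(1 - 1.1739^4)
= 0.4205

0.4205


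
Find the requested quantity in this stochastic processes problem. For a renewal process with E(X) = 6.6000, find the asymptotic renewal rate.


Long-run renewal rate = 1/E(X)
= 1/6.6000
= 0.1515

0.1515


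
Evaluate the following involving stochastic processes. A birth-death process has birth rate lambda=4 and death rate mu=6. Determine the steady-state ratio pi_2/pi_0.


For birth-death process, pi_n/pi_0 = (lambda/mu)^n
= (4/6)^2
= 0.4444

0.4444


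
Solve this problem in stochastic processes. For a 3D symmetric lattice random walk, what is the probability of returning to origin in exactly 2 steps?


P(return in 2 steps) = P(reverse first step) = 1/(2d)
= 1/6
= 0.1667

0.1667


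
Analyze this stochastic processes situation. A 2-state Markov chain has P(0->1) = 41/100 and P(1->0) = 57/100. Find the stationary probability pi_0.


Stationary distribution: pi_0 = p10/(p01+p10), pi_1 = p01/(p01+p10)
p01 = 0.4100, p10 = 0.5700
pi_0 = 0.5816

0.5816


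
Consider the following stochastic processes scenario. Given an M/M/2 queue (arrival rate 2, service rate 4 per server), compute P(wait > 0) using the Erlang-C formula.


a = lambda/mu = 0.5000
rho = a/c = 0.2500
Erlang-C formula applied:
C(c,a) = 0.1000

0.1000


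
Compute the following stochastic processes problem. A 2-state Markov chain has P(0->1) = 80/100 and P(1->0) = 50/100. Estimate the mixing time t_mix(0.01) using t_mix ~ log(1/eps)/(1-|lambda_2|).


lambda_2 = |1 - p01 - p10| = |1 - 0.8000 - 0.5000| = 0.3000
t_mix ~ log(1/eps)/(1 - |lambda_2|)
= log(100)/(1 - 0.3000) = 4.6052/0.7000
= 6.5788

6.5788


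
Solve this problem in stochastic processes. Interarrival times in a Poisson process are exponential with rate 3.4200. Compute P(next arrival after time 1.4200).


P(X > t) = exp(-lambda * t)
= exp(-3.4200 * 1.4200)
= exp(-4.8564) = 0.0078

0.0078


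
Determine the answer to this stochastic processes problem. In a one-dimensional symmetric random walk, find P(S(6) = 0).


P(S(6) = 0) = C(6,3) / 4^3
= 20 / 64
= 0.3125

0.3125


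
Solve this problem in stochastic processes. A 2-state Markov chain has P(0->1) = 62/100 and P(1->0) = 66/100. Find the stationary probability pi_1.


Stationary distribution: pi_0 = p10/(p01+p10), pi_1 = p01/(p01+p10)
p01 = 0.6200, p10 = 0.6600
pi_1 = 0.4844

0.4844


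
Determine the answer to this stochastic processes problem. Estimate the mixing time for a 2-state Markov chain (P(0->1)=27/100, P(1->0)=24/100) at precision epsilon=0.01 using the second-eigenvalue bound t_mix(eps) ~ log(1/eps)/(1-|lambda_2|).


lambda_2 = |1 - p01 - p10| = |1 - 0.2700 - 0.2400| = 0.4900
t_mix ~ log(1/eps)/(1 - |lambda_2|)
= log(100)/(1 - 0.4900) = 4.6052/0.5100
= 9.0297

9.0297


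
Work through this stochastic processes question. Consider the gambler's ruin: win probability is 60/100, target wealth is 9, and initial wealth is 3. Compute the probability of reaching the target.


Gambler's ruin formula:
r = q/p = 0.4000/0.6000 = 0.6667
P(win) = (1 - r^i)/(1 - r^N)
= (1 - 0.6667^3)/(1 - 0.6667^9)
= 0.7225

0.7225


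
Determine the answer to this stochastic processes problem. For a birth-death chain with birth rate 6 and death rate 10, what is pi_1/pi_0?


For birth-death process, pi_n/pi_0 = (lambda/mu)^n
= (6/10)^1
= 0.6000

0.6000


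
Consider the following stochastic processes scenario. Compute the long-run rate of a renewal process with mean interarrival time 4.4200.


Long-run renewal rate = 1/E(X)
= 1/4.4200
= 0.2262

0.2262


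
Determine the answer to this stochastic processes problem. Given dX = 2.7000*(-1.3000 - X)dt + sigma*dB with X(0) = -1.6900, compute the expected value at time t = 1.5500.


E[X(t)] = mu + (X(0) - mu)*exp(-theta*t)
= -1.3000 + (-1.6900 - -1.3000)*exp(-2.7000*1.5500)
= -1.3000 + -0.3900 * 0.0152
= -1.3059

-1.3059


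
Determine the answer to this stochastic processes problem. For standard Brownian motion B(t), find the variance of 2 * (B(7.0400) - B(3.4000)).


Var(alpha*(B(t)-B(s))) = alpha^2 * (t-s)
= 2^2 * (7.0400 - 3.4000)
= 4 * 3.6400
= 14.5600

14.5600


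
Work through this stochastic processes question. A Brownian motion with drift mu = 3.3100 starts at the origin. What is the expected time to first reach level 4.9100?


Expected first passage time = a/mu
= 4.9100/3.3100
= 1.4834

1.4834


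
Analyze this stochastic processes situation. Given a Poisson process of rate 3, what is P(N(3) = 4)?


P(N(t)=k) = (lambda*t)^k * exp(-lambda*t) / k!
lambda*t = 9
= 9^4 * exp(-9) / 4!
= 6561 * 1.2341e-04 / 24
= 0.0337

0.0337


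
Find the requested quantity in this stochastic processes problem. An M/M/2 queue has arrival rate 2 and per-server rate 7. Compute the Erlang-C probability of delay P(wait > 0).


a = lambda/mu = 0.2857
rho = a/c = 0.1429
Erlang-C formula applied:
C(c,a) = 0.0357

0.0357


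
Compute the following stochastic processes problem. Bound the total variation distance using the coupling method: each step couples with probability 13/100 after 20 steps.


TV distance bound <= (1-delta)^n
= (1 - 0.1300)^20
= 0.8700^20
= 0.0617

0.0617


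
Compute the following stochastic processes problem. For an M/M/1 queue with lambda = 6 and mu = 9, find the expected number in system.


rho = 6/9 = 0.6667
L = rho/(1-rho)
= 0.6667/0.3333
= 2.0000

2.0000


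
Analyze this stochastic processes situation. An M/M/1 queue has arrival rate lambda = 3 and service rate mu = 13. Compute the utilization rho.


rho = lambda/mu
= 3/13
= 0.2308

0.2308


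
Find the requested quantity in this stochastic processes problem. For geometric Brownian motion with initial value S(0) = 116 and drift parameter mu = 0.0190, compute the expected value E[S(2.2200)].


E[S(t)] = S(0) * exp(mu * t)
= 116 * exp(0.0190 * 2.2200)
= 116 * 1.0431
= 120.9975

120.9975


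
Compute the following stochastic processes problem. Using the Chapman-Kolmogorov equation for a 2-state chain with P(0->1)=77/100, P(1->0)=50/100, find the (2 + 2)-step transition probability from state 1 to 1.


P^4 = P^2 * P^2
Computing via matrix multiplication of the transition matrix.
Entry (1,1) of P^4 = 0.6084

0.6084
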